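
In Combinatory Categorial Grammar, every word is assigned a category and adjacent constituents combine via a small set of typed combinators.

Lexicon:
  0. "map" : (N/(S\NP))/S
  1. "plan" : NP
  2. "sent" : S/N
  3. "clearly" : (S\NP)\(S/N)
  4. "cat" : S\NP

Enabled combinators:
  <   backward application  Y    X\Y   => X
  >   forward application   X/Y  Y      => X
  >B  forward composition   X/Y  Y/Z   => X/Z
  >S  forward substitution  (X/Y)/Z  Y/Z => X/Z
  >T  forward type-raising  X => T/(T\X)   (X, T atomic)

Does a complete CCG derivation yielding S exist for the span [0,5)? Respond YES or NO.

NO

(N/(S\NP))/S NP S/N (S\NP)\(S/N) S\NP
CKY chart[0,5] = {N, N/(N\N), NP/(NP\N), PP/(PP\N), S/(S\N)}; S ∉ chart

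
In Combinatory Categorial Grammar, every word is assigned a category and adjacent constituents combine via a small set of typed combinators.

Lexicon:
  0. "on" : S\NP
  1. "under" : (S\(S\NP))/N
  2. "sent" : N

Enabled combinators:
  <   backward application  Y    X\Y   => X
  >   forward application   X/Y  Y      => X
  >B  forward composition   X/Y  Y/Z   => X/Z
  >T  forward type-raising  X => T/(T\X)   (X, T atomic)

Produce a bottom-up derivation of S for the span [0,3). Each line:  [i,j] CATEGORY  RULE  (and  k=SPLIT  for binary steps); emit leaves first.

[0,3] S   <
  [0,1] "on" : S\NP
  [1,3] S\(S\NP)   >
    [1,2] "under" : (S\(S\NP))/N
    [2,3] "sent" : N

[0,1] S\NP  lex  "on"
[1,2] (S\(S\NP))/N  lex  "under"
[2,3] N  lex  "sent"
[1,3] S\(S\NP)  >  k=2
[0,3] S  <  k=1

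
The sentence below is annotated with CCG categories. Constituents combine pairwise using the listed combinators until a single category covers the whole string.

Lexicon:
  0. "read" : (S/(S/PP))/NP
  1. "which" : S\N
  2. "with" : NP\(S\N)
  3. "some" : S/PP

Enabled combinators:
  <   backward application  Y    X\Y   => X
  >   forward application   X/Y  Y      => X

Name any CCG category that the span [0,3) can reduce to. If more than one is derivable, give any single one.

S/(S/PP)

[0,4] S   >
  [0,3] S/(S/PP)   >
    [0,1] "read" : (S/(S/PP))/NP
    [1,3] NP   <
      [1,2] "which" : S\N
      [2,3] "with" : NP\(S\N)
  [3,4] "some" : S/PP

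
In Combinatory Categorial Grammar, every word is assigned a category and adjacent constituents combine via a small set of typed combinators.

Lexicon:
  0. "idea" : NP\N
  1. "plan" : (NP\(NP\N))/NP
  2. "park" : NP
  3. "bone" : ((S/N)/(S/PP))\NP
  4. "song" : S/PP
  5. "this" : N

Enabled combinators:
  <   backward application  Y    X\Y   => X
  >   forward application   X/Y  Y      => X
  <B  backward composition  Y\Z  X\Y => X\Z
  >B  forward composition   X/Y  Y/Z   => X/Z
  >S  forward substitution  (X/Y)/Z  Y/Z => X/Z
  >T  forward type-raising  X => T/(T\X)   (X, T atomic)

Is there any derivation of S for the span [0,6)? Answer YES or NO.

[0,6] S   >
  [0,5] S/N   >
    [0,4] (S/N)/(S/PP)   <
      [0,3] NP   <
        [0,1] "idea" : NP\N
        [1,3] NP\(NP\N)   >
          [1,2] "plan" : (NP\(NP\N))/NP
          [2,3] "park" : NP
      [3,4] "bone" : ((S/N)/(S/PP))\NP
    [4,5] "song" : S/PP
  [5,6] "this" : N

YES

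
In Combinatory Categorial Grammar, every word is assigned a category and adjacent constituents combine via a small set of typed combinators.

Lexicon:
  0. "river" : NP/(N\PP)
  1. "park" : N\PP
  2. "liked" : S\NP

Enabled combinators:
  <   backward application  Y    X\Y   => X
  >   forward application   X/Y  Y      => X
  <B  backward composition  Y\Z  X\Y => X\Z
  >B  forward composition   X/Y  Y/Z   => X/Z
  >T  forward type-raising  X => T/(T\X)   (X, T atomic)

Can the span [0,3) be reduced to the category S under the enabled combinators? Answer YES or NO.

[0,3] S   <
  [0,2] NP   >
    [0,1] "river" : NP/(N\PP)
    [1,2] "park" : N\PP
  [2,3] "liked" : S\NP

YES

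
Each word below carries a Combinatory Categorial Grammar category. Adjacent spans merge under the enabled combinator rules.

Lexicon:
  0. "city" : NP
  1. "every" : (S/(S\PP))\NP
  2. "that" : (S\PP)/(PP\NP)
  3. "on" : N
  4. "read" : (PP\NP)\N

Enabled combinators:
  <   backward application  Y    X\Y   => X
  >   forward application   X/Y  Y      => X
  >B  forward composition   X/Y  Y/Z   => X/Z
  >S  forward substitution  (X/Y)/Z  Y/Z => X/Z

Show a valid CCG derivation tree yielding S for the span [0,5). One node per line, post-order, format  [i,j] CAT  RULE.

[0,5] S   >
  [0,2] S/(S\PP)   <
    [0,1] "city" : NP
    [1,2] "every" : (S/(S\PP))\NP
  [2,5] S\PP   >
    [2,3] "that" : (S\PP)/(PP\NP)
    [3,5] PP\NP   <
      [3,4] "on" : N
      [4,5] "read" : (PP\NP)\N

[0,1] NP  lex  "city"
[1,2] (S/(S\PP))\NP  lex  "every"
[0,2] S/(S\PP)  <  k=1
[2,3] (S\PP)/(PP\NP)  lex  "that"
[3,4] N  lex  "on"
[4,5] (PP\NP)\N  lex  "read"
[3,5] PP\NP  <  k=4
[2,5] S\PP  >  k=3
[0,5] S  >  k=2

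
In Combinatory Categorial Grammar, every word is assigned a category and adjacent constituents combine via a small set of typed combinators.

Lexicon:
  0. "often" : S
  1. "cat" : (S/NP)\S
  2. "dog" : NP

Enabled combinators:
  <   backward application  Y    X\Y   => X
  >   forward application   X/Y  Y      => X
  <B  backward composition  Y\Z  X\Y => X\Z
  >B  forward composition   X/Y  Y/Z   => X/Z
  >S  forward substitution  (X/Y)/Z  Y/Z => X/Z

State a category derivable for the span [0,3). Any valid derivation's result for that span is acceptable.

[0,3] S   >
  [0,2] S/NP   <
    [0,1] "often" : S
    [1,2] "cat" : (S/NP)\S
  [2,3] "dog" : NP

S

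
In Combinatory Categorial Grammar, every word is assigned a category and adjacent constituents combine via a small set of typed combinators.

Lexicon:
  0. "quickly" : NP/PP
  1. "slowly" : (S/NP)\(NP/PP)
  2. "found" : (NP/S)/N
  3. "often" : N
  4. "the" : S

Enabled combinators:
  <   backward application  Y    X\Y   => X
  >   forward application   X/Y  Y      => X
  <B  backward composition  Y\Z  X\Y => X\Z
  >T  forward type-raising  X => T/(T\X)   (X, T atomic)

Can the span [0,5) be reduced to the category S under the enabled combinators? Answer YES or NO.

YES

[0,5] S   >
  [0,2] S/NP   <
    [0,1] "quickly" : NP/PP
    [1,2] "slowly" : (S/NP)\(NP/PP)
  [2,5] NP   >
    [2,4] NP/S   >
      [2,3] "found" : (NP/S)/N
      [3,4] "often" : N
    [4,5] "the" : S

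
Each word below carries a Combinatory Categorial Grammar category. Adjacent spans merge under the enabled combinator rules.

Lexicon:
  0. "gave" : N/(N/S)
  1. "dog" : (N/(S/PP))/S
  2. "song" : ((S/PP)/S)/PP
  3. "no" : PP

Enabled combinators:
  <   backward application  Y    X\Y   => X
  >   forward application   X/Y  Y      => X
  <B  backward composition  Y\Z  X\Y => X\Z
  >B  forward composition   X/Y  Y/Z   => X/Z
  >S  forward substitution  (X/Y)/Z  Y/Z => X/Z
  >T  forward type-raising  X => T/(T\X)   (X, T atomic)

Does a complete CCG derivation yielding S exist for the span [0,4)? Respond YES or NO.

NO

N/(N/S) (N/(S/PP))/S ((S/PP)/S)/PP PP
CKY chart[0,4] = {N, N/(N\N), NP/(NP\N), PP/(PP\N), S/(S\N)}; S ∉ chart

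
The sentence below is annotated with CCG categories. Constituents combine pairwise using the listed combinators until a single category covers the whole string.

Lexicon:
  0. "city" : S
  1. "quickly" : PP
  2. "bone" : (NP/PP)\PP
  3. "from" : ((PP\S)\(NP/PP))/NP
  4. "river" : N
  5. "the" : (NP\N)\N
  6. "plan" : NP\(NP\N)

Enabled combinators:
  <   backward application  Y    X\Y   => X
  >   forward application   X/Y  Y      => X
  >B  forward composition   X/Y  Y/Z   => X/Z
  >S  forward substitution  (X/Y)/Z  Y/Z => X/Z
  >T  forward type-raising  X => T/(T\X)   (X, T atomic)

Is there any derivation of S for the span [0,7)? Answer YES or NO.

NO

S PP (NP/PP)\PP ((PP\S)\(NP/PP))/NP N (NP\N)\N NP\(NP\N)
CKY chart[0,7] = {N/(N\PP), NP/(NP\PP), PP, PP/(PP\PP), S/(S\PP)}; S ∉ chart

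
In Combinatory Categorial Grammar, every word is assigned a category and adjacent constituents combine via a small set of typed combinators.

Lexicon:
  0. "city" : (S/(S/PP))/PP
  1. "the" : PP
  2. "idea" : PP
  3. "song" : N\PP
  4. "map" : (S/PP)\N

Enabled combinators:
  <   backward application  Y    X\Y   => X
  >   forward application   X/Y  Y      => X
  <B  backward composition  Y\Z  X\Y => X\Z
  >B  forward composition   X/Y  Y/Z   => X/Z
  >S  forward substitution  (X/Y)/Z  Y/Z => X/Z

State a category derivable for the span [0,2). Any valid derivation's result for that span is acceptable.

S/(S/PP)

[0,5] S   >
  [0,2] S/(S/PP)   >
    [0,1] "city" : (S/(S/PP))/PP
    [1,2] "the" : PP
  [2,5] S/PP   <
    [2,4] N   <
      [2,3] "idea" : PP
      [3,4] "song" : N\PP
    [4,5] "map" : (S/PP)\N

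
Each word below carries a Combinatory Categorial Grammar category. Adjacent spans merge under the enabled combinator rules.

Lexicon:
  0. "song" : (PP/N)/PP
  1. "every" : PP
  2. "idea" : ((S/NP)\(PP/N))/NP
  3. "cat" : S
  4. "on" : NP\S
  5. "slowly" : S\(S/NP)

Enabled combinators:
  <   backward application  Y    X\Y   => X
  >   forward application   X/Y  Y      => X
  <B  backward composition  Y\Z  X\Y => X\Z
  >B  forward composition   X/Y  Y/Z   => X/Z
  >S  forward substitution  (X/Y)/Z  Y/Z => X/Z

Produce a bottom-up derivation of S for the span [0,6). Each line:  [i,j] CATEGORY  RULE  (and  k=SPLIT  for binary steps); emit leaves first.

[0,6] S   <
  [0,5] S/NP   <
    [0,2] PP/N   >
      [0,1] "song" : (PP/N)/PP
      [1,2] "every" : PP
    [2,5] (S/NP)\(PP/N)   >
      [2,3] "idea" : ((S/NP)\(PP/N))/NP
      [3,5] NP   <
        [3,4] "cat" : S
        [4,5] "on" : NP\S
  [5,6] "slowly" : S\(S/NP)

[0,1] (PP/N)/PP  lex  "song"
[1,2] PP  lex  "every"
[0,2] PP/N  >  k=1
[2,3] ((S/NP)\(PP/N))/NP  lex  "idea"
[3,4] S  lex  "cat"
[4,5] NP\S  lex  "on"
[3,5] NP  <  k=4
[2,5] (S/NP)\(PP/N)  >  k=3
[0,5] S/NP  <  k=2
[5,6] S\(S/NP)  lex  "slowly"
[0,6] S  <  k=5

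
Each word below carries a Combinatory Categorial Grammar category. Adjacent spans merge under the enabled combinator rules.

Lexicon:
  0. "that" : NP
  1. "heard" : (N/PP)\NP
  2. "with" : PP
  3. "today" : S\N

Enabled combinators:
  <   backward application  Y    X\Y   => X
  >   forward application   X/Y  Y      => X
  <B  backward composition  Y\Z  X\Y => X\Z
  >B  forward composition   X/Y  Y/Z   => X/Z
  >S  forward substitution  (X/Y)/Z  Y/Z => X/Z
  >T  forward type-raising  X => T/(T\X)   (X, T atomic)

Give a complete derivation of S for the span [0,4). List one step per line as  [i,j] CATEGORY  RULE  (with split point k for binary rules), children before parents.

[0,1] NP  lex  "that"
[1,2] (N/PP)\NP  lex  "heard"
[0,2] N/PP  <  k=1
[2,3] PP  lex  "with"
[0,3] N  >  k=2
[3,4] S\N  lex  "today"
[0,4] S  <  k=3

[0,4] S   <
  [0,3] N   >
    [0,2] N/PP   <
      [0,1] "that" : NP
      [1,2] "heard" : (N/PP)\NP
    [2,3] "with" : PP
  [3,4] "today" : S\N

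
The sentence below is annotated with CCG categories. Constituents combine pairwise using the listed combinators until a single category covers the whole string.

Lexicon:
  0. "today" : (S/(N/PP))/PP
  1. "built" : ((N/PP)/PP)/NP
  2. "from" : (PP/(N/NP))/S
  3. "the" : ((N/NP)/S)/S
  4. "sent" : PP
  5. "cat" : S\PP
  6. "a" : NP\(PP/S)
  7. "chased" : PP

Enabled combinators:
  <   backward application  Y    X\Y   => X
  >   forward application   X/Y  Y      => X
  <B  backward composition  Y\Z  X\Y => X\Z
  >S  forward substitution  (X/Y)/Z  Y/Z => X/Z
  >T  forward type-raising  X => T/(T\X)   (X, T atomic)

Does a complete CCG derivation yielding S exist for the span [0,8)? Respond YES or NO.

YES

[0,8] S   >
  [0,7] S/PP   >S
    [0,1] "today" : (S/(N/PP))/PP
    [1,7] (N/PP)/PP   >
      [1,2] "built" : ((N/PP)/PP)/NP
      [2,7] NP   <
        [2,6] PP/S   >S
          [2,3] "from" : (PP/(N/NP))/S
          [3,6] (N/NP)/S   >
            [3,4] "the" : ((N/NP)/S)/S
            [4,6] S   <
              [4,5] "sent" : PP
              [5,6] "cat" : S\PP
        [6,7] "a" : NP\(PP/S)
  [7,8] "chased" : PP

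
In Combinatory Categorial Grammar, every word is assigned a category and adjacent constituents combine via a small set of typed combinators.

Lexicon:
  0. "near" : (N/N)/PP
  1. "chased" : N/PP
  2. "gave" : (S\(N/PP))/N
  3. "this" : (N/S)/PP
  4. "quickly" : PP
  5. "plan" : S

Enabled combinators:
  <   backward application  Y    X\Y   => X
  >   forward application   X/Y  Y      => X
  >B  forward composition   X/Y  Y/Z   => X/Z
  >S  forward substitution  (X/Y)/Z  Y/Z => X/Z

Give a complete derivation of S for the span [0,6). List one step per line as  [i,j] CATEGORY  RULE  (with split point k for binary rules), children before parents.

[0,1] (N/N)/PP  lex  "near"
[1,2] N/PP  lex  "chased"
[0,2] N/PP  >S  k=1
[2,3] (S\(N/PP))/N  lex  "gave"
[3,4] (N/S)/PP  lex  "this"
[4,5] PP  lex  "quickly"
[3,5] N/S  >  k=4
[5,6] S  lex  "plan"
[3,6] N  >  k=5
[2,6] S\(N/PP)  >  k=3
[0,6] S  <  k=2

[0,6] S   <
  [0,2] N/PP   >S
    [0,1] "near" : (N/N)/PP
    [1,2] "chased" : N/PP
  [2,6] S\(N/PP)   >
    [2,3] "gave" : (S\(N/PP))/N
    [3,6] N   >
      [3,5] N/S   >
        [3,4] "this" : (N/S)/PP
        [4,5] "quickly" : PP
      [5,6] "plan" : S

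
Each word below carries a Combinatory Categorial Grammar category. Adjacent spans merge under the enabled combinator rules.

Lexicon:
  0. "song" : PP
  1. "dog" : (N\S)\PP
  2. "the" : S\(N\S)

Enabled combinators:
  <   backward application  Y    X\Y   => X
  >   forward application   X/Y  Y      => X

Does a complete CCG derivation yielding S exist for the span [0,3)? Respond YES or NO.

YES

[0,3] S   <
  [0,2] N\S   <
    [0,1] "song" : PP
    [1,2] "dog" : (N\S)\PP
  [2,3] "the" : S\(N\S)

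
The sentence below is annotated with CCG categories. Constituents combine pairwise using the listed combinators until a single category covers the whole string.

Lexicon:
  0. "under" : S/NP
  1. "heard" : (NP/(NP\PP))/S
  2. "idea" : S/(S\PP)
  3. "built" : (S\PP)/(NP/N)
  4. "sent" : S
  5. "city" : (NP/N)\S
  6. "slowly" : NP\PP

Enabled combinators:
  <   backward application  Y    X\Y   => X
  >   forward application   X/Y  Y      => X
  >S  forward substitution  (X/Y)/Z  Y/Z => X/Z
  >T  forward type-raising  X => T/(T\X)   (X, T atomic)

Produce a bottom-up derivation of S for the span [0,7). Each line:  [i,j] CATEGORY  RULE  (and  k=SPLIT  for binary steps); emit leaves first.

[0,7] S   >
  [0,1] "under" : S/NP
  [1,7] NP   >
    [1,6] NP/(NP\PP)   >
      [1,2] "heard" : (NP/(NP\PP))/S
      [2,6] S   >
        [2,3] "idea" : S/(S\PP)
        [3,6] S\PP   >
          [3,4] "built" : (S\PP)/(NP/N)
          [4,6] NP/N   <
            [4,5] "sent" : S
            [5,6] "city" : (NP/N)\S
    [6,7] "slowly" : NP\PP

[0,1] S/NP  lex  "under"
[1,2] (NP/(NP\PP))/S  lex  "heard"
[2,3] S/(S\PP)  lex  "idea"
[3,4] (S\PP)/(NP/N)  lex  "built"
[4,5] S  lex  "sent"
[5,6] (NP/N)\S  lex  "city"
[4,6] NP/N  <  k=5
[3,6] S\PP  >  k=4
[2,6] S  >  k=3
[1,6] NP/(NP\PP)  >  k=2
[6,7] NP\PP  lex  "slowly"
[1,7] NP  >  k=6
[0,7] S  >  k=1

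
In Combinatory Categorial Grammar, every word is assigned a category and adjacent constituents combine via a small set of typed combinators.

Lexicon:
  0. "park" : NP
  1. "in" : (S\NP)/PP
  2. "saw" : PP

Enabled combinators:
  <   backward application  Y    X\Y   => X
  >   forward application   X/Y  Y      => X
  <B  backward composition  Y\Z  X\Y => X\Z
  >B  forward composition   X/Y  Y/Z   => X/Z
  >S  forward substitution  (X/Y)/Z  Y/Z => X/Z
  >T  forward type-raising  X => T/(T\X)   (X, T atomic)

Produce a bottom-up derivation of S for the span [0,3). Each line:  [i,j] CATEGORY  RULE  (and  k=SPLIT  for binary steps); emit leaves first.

[0,1] NP  lex  "park"
[1,2] (S\NP)/PP  lex  "in"
[2,3] PP  lex  "saw"
[1,3] S\NP  >  k=2
[0,3] S  <  k=1

[0,3] S   <
  [0,1] "park" : NP
  [1,3] S\NP   >
    [1,2] "in" : (S\NP)/PP
    [2,3] "saw" : PP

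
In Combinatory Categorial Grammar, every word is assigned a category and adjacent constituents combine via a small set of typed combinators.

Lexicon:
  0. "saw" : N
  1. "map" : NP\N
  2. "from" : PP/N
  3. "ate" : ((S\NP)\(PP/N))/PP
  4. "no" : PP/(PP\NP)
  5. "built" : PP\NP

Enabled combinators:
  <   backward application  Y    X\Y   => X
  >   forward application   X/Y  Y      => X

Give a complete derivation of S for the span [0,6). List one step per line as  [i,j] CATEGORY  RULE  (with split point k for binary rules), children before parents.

[0,6] S   <
  [0,2] NP   <
    [0,1] "saw" : N
    [1,2] "map" : NP\N
  [2,6] S\NP   <
    [2,3] "from" : PP/N
    [3,6] (S\NP)\(PP/N)   >
      [3,4] "ate" : ((S\NP)\(PP/N))/PP
      [4,6] PP   >
        [4,5] "no" : PP/(PP\NP)
        [5,6] "built" : PP\NP

[0,1] N  lex  "saw"
[1,2] NP\N  lex  "map"
[0,2] NP  <  k=1
[2,3] PP/N  lex  "from"
[3,4] ((S\NP)\(PP/N))/PP  lex  "ate"
[4,5] PP/(PP\NP)  lex  "no"
[5,6] PP\NP  lex  "built"
[4,6] PP  >  k=5
[3,6] (S\NP)\(PP/N)  >  k=4
[2,6] S\NP  <  k=3
[0,6] S  <  k=2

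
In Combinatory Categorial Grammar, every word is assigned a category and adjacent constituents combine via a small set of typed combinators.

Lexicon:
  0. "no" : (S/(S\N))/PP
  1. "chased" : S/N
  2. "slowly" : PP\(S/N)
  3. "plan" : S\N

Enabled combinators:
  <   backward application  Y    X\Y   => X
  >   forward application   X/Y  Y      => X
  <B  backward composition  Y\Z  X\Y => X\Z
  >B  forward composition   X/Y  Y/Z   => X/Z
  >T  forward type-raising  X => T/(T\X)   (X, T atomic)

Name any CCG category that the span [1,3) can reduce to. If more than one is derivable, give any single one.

[0,4] S   >
  [0,3] S/(S\N)   >
    [0,1] "no" : (S/(S\N))/PP
    [1,3] PP   <
      [1,2] "chased" : S/N
      [2,3] "slowly" : PP\(S/N)
  [3,4] "plan" : S\N

PP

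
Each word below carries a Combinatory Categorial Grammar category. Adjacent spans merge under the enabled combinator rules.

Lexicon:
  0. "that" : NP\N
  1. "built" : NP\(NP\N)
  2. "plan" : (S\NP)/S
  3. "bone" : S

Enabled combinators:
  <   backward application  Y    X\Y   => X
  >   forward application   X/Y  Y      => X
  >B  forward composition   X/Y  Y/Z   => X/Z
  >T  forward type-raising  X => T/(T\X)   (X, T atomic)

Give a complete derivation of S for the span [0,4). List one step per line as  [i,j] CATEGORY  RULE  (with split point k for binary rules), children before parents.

[0,1] NP\N  lex  "that"
[1,2] NP\(NP\N)  lex  "built"
[0,2] NP  <  k=1
[2,3] (S\NP)/S  lex  "plan"
[3,4] S  lex  "bone"
[2,4] S\NP  >  k=3
[0,4] S  <  k=2

[0,4] S   <
  [0,2] NP   <
    [0,1] "that" : NP\N
    [1,2] "built" : NP\(NP\N)
  [2,4] S\NP   >
    [2,3] "plan" : (S\NP)/S
    [3,4] "bone" : S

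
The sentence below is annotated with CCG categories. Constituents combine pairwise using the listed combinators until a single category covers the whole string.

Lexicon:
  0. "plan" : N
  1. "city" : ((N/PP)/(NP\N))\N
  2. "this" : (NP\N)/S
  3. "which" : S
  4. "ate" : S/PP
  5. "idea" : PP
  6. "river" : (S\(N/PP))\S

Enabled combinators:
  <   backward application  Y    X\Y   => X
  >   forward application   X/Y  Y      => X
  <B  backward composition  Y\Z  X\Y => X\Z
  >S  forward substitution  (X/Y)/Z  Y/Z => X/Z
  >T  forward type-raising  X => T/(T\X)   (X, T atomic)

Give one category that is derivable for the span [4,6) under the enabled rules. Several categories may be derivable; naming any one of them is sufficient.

[0,7] S   <
  [0,4] N/PP   >
    [0,2] (N/PP)/(NP\N)   <
      [0,1] "plan" : N
      [1,2] "city" : ((N/PP)/(NP\N))\N
    [2,4] NP\N   >
      [2,3] "this" : (NP\N)/S
      [3,4] "which" : S
  [4,7] S\(N/PP)   <
    [4,6] S   >
      [4,5] "ate" : S/PP
      [5,6] "idea" : PP
    [6,7] "river" : (S\(N/PP))\S

S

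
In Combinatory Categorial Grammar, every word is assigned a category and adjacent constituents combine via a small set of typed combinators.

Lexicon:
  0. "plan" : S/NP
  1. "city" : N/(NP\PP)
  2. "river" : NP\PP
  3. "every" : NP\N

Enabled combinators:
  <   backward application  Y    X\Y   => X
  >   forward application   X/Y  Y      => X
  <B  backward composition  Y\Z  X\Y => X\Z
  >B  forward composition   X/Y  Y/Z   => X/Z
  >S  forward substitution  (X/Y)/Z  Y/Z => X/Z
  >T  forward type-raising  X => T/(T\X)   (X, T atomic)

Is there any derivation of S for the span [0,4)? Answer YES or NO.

[0,4] S   >
  [0,1] "plan" : S/NP
  [1,4] NP   <
    [1,3] N   >
      [1,2] "city" : N/(NP\PP)
      [2,3] "river" : NP\PP
    [3,4] "every" : NP\N

YES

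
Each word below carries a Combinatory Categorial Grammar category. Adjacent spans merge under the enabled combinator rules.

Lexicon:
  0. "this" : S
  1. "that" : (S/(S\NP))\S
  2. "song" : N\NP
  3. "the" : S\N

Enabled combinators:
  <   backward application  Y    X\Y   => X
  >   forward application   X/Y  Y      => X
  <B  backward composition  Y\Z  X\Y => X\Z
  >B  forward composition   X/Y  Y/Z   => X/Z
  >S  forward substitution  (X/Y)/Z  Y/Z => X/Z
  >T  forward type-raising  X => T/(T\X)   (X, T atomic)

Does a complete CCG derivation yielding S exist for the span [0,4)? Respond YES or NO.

YES

[0,4] S   >
  [0,2] S/(S\NP)   <
    [0,1] "this" : S
    [1,2] "that" : (S/(S\NP))\S
  [2,4] S\NP   <B
    [2,3] "song" : N\NP
    [3,4] "the" : S\N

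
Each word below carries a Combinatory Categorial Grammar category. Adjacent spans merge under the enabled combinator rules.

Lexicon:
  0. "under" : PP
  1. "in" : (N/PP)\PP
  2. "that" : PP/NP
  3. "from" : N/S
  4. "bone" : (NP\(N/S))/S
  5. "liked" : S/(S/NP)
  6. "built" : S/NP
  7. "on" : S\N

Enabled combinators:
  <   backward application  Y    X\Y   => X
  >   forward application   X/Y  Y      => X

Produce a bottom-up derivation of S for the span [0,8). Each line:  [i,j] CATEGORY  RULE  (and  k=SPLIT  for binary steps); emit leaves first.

[0,8] S   <
  [0,7] N   >
    [0,2] N/PP   <
      [0,1] "under" : PP
      [1,2] "in" : (N/PP)\PP
    [2,7] PP   >
      [2,3] "that" : PP/NP
      [3,7] NP   <
        [3,4] "from" : N/S
        [4,7] NP\(N/S)   >
          [4,5] "bone" : (NP\(N/S))/S
          [5,7] S   >
            [5,6] "liked" : S/(S/NP)
            [6,7] "built" : S/NP
  [7,8] "on" : S\N

[0,1] PP  lex  "under"
[1,2] (N/PP)\PP  lex  "in"
[0,2] N/PP  <  k=1
[2,3] PP/NP  lex  "that"
[3,4] N/S  lex  "from"
[4,5] (NP\(N/S))/S  lex  "bone"
[5,6] S/(S/NP)  lex  "liked"
[6,7] S/NP  lex  "built"
[5,7] S  >  k=6
[4,7] NP\(N/S)  >  k=5
[3,7] NP  <  k=4
[2,7] PP  >  k=3
[0,7] N  >  k=2
[7,8] S\N  lex  "on"
[0,8] S  <  k=7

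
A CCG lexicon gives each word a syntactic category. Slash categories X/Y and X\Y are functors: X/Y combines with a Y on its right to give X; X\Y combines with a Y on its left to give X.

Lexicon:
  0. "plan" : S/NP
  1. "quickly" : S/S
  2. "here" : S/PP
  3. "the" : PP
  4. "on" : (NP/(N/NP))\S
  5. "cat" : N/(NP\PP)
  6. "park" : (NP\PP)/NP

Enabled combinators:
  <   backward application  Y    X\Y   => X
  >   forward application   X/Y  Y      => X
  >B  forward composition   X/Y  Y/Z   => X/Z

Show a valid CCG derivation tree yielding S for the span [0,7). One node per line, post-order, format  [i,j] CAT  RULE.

[0,1] S/NP  lex  "plan"
[1,2] S/S  lex  "quickly"
[2,3] S/PP  lex  "here"
[1,3] S/PP  >B  k=2
[3,4] PP  lex  "the"
[1,4] S  >  k=3
[4,5] (NP/(N/NP))\S  lex  "on"
[1,5] NP/(N/NP)  <  k=4
[5,6] N/(NP\PP)  lex  "cat"
[6,7] (NP\PP)/NP  lex  "park"
[5,7] N/NP  >B  k=6
[1,7] NP  >  k=5
[0,7] S  >  k=1

[0,7] S   >
  [0,1] "plan" : S/NP
  [1,7] NP   >
    [1,5] NP/(N/NP)   <
      [1,4] S   >
        [1,3] S/PP   >B
          [1,2] "quickly" : S/S
          [2,3] "here" : S/PP
        [3,4] "the" : PP
      [4,5] "on" : (NP/(N/NP))\S
    [5,7] N/NP   >B
      [5,6] "cat" : N/(NP\PP)
      [6,7] "park" : (NP\PP)/NP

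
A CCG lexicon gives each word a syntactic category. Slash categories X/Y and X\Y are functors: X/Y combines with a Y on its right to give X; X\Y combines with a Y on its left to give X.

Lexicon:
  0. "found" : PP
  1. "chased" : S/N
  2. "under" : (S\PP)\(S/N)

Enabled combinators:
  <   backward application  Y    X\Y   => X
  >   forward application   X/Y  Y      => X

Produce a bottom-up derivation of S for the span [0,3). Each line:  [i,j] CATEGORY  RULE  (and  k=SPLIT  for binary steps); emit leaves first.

[0,1] PP  lex  "found"
[1,2] S/N  lex  "chased"
[2,3] (S\PP)\(S/N)  lex  "under"
[1,3] S\PP  <  k=2
[0,3] S  <  k=1

[0,3] S   <
  [0,1] "found" : PP
  [1,3] S\PP   <
    [1,2] "chased" : S/N
    [2,3] "under" : (S\PP)\(S/N)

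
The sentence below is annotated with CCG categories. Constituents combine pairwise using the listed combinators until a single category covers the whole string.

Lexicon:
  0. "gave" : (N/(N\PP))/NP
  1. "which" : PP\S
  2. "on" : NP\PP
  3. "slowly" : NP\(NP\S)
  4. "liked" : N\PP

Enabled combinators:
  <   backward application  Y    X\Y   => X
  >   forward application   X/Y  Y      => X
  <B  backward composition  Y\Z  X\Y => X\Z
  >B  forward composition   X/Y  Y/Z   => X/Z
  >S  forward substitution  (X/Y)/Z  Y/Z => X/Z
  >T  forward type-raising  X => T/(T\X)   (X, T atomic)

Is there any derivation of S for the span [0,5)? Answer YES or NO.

(N/(N\PP))/NP PP\S NP\PP NP\(NP\S) N\PP
CKY chart[0,5] = {N, N/(N\N), NP/(NP\N), PP/(PP\N), S/(S\N)}; S ∉ chart

NO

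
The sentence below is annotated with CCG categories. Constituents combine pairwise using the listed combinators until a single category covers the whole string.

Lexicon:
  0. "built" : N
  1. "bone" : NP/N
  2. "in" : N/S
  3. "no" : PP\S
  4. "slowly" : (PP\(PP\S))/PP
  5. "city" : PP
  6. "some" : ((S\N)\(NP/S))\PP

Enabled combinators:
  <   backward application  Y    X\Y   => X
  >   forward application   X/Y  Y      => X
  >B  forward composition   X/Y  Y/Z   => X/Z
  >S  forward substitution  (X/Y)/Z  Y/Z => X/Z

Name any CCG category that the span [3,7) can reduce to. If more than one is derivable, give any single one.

[0,7] S   <
  [0,1] "built" : N
  [1,7] S\N   <
    [1,3] NP/S   >B
      [1,2] "bone" : NP/N
      [2,3] "in" : N/S
    [3,7] (S\N)\(NP/S)   <
      [3,6] PP   <
        [3,4] "no" : PP\S
        [4,6] PP\(PP\S)   >
          [4,5] "slowly" : (PP\(PP\S))/PP
          [5,6] "city" : PP
      [6,7] "some" : ((S\N)\(NP/S))\PP

(S\N)\(NP/S)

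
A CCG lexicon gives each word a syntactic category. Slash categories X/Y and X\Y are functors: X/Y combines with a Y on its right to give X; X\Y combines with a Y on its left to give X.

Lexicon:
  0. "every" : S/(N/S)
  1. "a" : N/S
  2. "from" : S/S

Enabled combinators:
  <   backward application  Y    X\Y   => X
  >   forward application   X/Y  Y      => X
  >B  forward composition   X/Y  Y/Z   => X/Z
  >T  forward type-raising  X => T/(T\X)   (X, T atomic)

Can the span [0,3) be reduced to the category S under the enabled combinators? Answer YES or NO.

[0,3] S   >
  [0,1] "every" : S/(N/S)
  [1,3] N/S   >B
    [1,2] "a" : N/S
    [2,3] "from" : S/S

YES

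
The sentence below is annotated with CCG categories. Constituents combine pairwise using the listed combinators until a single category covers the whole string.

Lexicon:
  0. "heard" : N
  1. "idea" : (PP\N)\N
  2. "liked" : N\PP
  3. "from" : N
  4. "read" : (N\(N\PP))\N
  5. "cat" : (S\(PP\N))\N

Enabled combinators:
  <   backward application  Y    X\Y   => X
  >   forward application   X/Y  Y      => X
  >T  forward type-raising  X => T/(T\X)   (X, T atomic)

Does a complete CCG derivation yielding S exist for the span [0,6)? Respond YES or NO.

[0,6] S   <
  [0,2] PP\N   <
    [0,1] "heard" : N
    [1,2] "idea" : (PP\N)\N
  [2,6] S\(PP\N)   <
    [2,5] N   <
      [2,3] "liked" : N\PP
      [3,5] N\(N\PP)   <
        [3,4] "from" : N
        [4,5] "read" : (N\(N\PP))\N
    [5,6] "cat" : (S\(PP\N))\N

YES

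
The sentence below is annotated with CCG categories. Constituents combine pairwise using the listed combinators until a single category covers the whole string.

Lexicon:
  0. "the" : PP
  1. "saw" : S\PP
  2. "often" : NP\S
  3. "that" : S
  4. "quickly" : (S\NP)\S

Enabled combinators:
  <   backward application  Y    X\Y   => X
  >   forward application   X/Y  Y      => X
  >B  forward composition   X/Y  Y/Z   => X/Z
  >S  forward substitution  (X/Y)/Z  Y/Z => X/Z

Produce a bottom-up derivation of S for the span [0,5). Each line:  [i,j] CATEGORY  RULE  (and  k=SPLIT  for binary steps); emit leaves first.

[0,1] PP  lex  "the"
[1,2] S\PP  lex  "saw"
[0,2] S  <  k=1
[2,3] NP\S  lex  "often"
[0,3] NP  <  k=2
[3,4] S  lex  "that"
[4,5] (S\NP)\S  lex  "quickly"
[3,5] S\NP  <  k=4
[0,5] S  <  k=3

[0,5] S   <
  [0,3] NP   <
    [0,2] S   <
      [0,1] "the" : PP
      [1,2] "saw" : S\PP
    [2,3] "often" : NP\S
  [3,5] S\NP   <
    [3,4] "that" : S
    [4,5] "quickly" : (S\NP)\S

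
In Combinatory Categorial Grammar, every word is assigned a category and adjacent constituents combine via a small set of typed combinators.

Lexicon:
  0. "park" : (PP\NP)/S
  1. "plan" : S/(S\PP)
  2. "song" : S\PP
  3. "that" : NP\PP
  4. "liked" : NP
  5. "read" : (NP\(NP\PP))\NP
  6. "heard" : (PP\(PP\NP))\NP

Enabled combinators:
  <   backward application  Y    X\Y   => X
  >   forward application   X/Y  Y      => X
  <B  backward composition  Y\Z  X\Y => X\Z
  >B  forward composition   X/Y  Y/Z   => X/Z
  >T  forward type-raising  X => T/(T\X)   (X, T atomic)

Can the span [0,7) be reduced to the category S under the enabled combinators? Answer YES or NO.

(PP\NP)/S S/(S\PP) S\PP NP\PP NP (NP\(NP\PP))\NP (PP\(PP\NP))\NP
CKY chart[0,7] = {N/(N\PP), NP/(NP\PP), PP, PP/(PP\PP), S/(S\PP)}; S ∉ chart

NO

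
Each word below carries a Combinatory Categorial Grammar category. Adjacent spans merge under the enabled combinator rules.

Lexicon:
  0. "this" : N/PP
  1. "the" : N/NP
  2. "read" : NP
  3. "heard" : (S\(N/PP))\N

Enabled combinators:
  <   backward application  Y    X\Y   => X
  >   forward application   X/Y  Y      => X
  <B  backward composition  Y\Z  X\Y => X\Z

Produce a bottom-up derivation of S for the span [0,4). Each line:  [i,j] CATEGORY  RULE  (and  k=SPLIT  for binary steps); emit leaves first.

[0,1] N/PP  lex  "this"
[1,2] N/NP  lex  "the"
[2,3] NP  lex  "read"
[1,3] N  >  k=2
[3,4] (S\(N/PP))\N  lex  "heard"
[1,4] S\(N/PP)  <  k=3
[0,4] S  <  k=1

[0,4] S   <
  [0,1] "this" : N/PP
  [1,4] S\(N/PP)   <
    [1,3] N   >
      [1,2] "the" : N/NP
      [2,3] "read" : NP
    [3,4] "heard" : (S\(N/PP))\N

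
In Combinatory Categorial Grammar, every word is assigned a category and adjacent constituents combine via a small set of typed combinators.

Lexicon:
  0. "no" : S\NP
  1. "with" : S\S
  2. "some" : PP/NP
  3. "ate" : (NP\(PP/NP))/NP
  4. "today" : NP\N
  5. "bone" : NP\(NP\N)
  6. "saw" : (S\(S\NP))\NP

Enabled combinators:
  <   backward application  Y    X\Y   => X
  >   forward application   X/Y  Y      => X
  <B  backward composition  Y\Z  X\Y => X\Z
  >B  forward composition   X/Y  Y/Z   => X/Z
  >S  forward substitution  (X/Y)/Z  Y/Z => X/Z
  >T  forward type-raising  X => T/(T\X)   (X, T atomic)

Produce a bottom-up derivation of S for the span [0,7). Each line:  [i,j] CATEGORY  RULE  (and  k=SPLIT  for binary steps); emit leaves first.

[0,7] S   <
  [0,2] S\NP   <B
    [0,1] "no" : S\NP
    [1,2] "with" : S\S
  [2,7] S\(S\NP)   <
    [2,6] NP   <
      [2,3] "some" : PP/NP
      [3,6] NP\(PP/NP)   >
        [3,4] "ate" : (NP\(PP/NP))/NP
        [4,6] NP   <
          [4,5] "today" : NP\N
          [5,6] "bone" : NP\(NP\N)
    [6,7] "saw" : (S\(S\NP))\NP

[0,1] S\NP  lex  "no"
[1,2] S\S  lex  "with"
[0,2] S\NP  <B  k=1
[2,3] PP/NP  lex  "some"
[3,4] (NP\(PP/NP))/NP  lex  "ate"
[4,5] NP\N  lex  "today"
[5,6] NP\(NP\N)  lex  "bone"
[4,6] NP  <  k=5
[3,6] NP\(PP/NP)  >  k=4
[2,6] NP  <  k=3
[6,7] (S\(S\NP))\NP  lex  "saw"
[2,7] S\(S\NP)  <  k=6
[0,7] S  <  k=2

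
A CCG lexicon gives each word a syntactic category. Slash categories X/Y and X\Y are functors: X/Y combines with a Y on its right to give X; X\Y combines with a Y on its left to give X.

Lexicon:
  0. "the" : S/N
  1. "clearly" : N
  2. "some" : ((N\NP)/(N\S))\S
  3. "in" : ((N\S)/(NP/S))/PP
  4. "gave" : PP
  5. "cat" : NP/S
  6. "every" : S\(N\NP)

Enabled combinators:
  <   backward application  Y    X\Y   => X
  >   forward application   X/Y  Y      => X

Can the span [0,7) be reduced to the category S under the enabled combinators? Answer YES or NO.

[0,7] S   <
  [0,6] N\NP   >
    [0,3] (N\NP)/(N\S)   <
      [0,2] S   >
        [0,1] "the" : S/N
        [1,2] "clearly" : N
      [2,3] "some" : ((N\NP)/(N\S))\S
    [3,6] N\S   >
      [3,5] (N\S)/(NP/S)   >
        [3,4] "in" : ((N\S)/(NP/S))/PP
        [4,5] "gave" : PP
      [5,6] "cat" : NP/S
  [6,7] "every" : S\(N\NP)

YES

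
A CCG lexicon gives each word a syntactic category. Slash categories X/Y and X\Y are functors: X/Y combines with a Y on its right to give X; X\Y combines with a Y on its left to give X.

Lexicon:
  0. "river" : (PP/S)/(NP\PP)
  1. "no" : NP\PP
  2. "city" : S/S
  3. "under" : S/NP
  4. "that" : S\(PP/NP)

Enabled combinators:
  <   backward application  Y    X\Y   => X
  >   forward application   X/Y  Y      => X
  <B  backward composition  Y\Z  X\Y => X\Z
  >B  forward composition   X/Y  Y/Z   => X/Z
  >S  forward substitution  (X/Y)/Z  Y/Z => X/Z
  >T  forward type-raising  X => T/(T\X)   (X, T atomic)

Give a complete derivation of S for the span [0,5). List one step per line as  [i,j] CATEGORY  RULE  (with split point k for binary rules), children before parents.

[0,1] (PP/S)/(NP\PP)  lex  "river"
[1,2] NP\PP  lex  "no"
[0,2] PP/S  >  k=1
[2,3] S/S  lex  "city"
[0,3] PP/S  >B  k=2
[3,4] S/NP  lex  "under"
[0,4] PP/NP  >B  k=3
[4,5] S\(PP/NP)  lex  "that"
[0,5] S  <  k=4

[0,5] S   <
  [0,4] PP/NP   >B
    [0,3] PP/S   >B
      [0,2] PP/S   >
        [0,1] "river" : (PP/S)/(NP\PP)
        [1,2] "no" : NP\PP
      [2,3] "city" : S/S
    [3,4] "under" : S/NP
  [4,5] "that" : S\(PP/NP)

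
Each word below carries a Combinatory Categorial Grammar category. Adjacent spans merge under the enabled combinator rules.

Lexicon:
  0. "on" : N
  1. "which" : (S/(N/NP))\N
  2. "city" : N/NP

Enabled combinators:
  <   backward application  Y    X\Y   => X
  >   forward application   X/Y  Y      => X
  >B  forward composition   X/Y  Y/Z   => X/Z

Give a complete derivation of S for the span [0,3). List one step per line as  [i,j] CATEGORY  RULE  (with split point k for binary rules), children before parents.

[0,1] N  lex  "on"
[1,2] (S/(N/NP))\N  lex  "which"
[0,2] S/(N/NP)  <  k=1
[2,3] N/NP  lex  "city"
[0,3] S  >  k=2

[0,3] S   >
  [0,2] S/(N/NP)   <
    [0,1] "on" : N
    [1,2] "which" : (S/(N/NP))\N
  [2,3] "city" : N/NP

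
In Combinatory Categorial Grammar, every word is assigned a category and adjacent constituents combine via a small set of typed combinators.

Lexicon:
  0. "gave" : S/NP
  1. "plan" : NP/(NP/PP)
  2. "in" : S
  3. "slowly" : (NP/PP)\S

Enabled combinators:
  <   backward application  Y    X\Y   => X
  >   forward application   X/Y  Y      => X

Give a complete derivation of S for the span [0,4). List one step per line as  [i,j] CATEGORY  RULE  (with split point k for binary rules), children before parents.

[0,4] S   >
  [0,1] "gave" : S/NP
  [1,4] NP   >
    [1,2] "plan" : NP/(NP/PP)
    [2,4] NP/PP   <
      [2,3] "in" : S
      [3,4] "slowly" : (NP/PP)\S

[0,1] S/NP  lex  "gave"
[1,2] NP/(NP/PP)  lex  "plan"
[2,3] S  lex  "in"
[3,4] (NP/PP)\S  lex  "slowly"
[2,4] NP/PP  <  k=3
[1,4] NP  >  k=2
[0,4] S  >  k=1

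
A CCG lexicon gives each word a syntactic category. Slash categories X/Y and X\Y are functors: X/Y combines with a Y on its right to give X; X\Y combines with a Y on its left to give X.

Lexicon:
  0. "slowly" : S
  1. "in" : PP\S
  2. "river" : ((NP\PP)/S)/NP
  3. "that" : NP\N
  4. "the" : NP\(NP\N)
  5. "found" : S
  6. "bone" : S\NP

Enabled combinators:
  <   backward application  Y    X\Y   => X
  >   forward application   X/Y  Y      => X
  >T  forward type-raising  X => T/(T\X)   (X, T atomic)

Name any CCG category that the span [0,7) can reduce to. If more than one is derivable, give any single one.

[0,7] S   <
  [0,6] NP   <
    [0,2] PP   >
      [0,1] PP/(PP\S)   >T
        [0,1] "slowly" : S
      [1,2] "in" : PP\S
    [2,6] NP\PP   >
      [2,5] (NP\PP)/S   >
        [2,3] "river" : ((NP\PP)/S)/NP
        [3,5] NP   <
          [3,4] "that" : NP\N
          [4,5] "the" : NP\(NP\N)
      [5,6] "found" : S
  [6,7] "bone" : S\NP

S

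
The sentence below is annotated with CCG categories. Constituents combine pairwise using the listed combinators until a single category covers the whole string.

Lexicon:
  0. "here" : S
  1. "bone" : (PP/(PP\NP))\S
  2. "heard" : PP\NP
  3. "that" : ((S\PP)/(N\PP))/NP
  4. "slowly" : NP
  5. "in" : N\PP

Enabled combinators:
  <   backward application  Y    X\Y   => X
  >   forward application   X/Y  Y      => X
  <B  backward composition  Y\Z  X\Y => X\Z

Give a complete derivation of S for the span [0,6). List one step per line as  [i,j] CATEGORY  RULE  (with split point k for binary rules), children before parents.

[0,1] S  lex  "here"
[1,2] (PP/(PP\NP))\S  lex  "bone"
[0,2] PP/(PP\NP)  <  k=1
[2,3] PP\NP  lex  "heard"
[0,3] PP  >  k=2
[3,4] ((S\PP)/(N\PP))/NP  lex  "that"
[4,5] NP  lex  "slowly"
[3,5] (S\PP)/(N\PP)  >  k=4
[5,6] N\PP  lex  "in"
[3,6] S\PP  >  k=5
[0,6] S  <  k=3

[0,6] S   <
  [0,3] PP   >
    [0,2] PP/(PP\NP)   <
      [0,1] "here" : S
      [1,2] "bone" : (PP/(PP\NP))\S
    [2,3] "heard" : PP\NP
  [3,6] S\PP   >
    [3,5] (S\PP)/(N\PP)   >
      [3,4] "that" : ((S\PP)/(N\PP))/NP
      [4,5] "slowly" : NP
    [5,6] "in" : N\PP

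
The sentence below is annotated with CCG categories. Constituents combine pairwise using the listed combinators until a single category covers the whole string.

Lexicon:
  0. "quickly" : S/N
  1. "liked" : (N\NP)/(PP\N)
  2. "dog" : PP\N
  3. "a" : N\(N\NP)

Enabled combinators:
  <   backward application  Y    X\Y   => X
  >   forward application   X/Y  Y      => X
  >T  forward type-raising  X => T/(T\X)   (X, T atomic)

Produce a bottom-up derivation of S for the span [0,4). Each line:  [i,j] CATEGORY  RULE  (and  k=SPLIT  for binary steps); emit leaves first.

[0,4] S   >
  [0,1] "quickly" : S/N
  [1,4] N   <
    [1,3] N\NP   >
      [1,2] "liked" : (N\NP)/(PP\N)
      [2,3] "dog" : PP\N
    [3,4] "a" : N\(N\NP)

[0,1] S/N  lex  "quickly"
[1,2] (N\NP)/(PP\N)  lex  "liked"
[2,3] PP\N  lex  "dog"
[1,3] N\NP  >  k=2
[3,4] N\(N\NP)  lex  "a"
[1,4] N  <  k=3
[0,4] S  >  k=1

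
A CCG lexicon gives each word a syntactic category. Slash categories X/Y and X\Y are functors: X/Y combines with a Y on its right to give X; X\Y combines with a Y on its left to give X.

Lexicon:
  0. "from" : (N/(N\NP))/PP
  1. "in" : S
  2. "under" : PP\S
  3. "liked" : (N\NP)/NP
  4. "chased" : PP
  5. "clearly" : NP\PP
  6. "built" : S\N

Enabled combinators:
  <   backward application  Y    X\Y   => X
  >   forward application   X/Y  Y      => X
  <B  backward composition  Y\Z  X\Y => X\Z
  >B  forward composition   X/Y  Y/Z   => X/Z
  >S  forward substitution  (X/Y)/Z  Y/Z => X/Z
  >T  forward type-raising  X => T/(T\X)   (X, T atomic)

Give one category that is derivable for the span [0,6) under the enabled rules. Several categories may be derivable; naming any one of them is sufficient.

[0,7] S   <
  [0,6] N   >
    [0,3] N/(N\NP)   >
      [0,1] "from" : (N/(N\NP))/PP
      [1,3] PP   >
        [1,2] PP/(PP\S)   >T
          [1,2] "in" : S
        [2,3] "under" : PP\S
    [3,6] N\NP   >
      [3,4] "liked" : (N\NP)/NP
      [4,6] NP   >
        [4,5] NP/(NP\PP)   >T
          [4,5] "chased" : PP
        [5,6] "clearly" : NP\PP
  [6,7] "built" : S\N

N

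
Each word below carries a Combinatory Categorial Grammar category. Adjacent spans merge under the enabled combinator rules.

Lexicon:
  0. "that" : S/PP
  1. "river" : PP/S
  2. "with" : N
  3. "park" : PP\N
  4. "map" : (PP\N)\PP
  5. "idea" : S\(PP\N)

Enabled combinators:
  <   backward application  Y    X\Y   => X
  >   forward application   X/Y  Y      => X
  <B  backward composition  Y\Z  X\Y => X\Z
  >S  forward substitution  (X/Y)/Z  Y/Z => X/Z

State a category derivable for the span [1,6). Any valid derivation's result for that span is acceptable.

[0,6] S   >
  [0,1] "that" : S/PP
  [1,6] PP   >
    [1,2] "river" : PP/S
    [2,6] S   <
      [2,4] PP   <
        [2,3] "with" : N
        [3,4] "park" : PP\N
      [4,6] S\PP   <B
        [4,5] "map" : (PP\N)\PP
        [5,6] "idea" : S\(PP\N)

PP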